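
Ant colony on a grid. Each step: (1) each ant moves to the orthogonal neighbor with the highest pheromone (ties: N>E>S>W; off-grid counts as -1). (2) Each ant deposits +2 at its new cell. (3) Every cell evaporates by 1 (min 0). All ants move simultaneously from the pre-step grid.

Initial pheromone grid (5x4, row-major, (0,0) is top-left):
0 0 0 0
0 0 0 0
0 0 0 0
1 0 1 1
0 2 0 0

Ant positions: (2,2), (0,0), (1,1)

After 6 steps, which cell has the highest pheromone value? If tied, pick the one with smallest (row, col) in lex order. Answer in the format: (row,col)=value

Answer: (0,2)=7

Derivation:
Step 1: ant0:(2,2)->S->(3,2) | ant1:(0,0)->E->(0,1) | ant2:(1,1)->N->(0,1)
  grid max=3 at (0,1)
Step 2: ant0:(3,2)->N->(2,2) | ant1:(0,1)->E->(0,2) | ant2:(0,1)->E->(0,2)
  grid max=3 at (0,2)
Step 3: ant0:(2,2)->S->(3,2) | ant1:(0,2)->W->(0,1) | ant2:(0,2)->W->(0,1)
  grid max=5 at (0,1)
Step 4: ant0:(3,2)->N->(2,2) | ant1:(0,1)->E->(0,2) | ant2:(0,1)->E->(0,2)
  grid max=5 at (0,2)
Step 5: ant0:(2,2)->S->(3,2) | ant1:(0,2)->W->(0,1) | ant2:(0,2)->W->(0,1)
  grid max=7 at (0,1)
Step 6: ant0:(3,2)->N->(2,2) | ant1:(0,1)->E->(0,2) | ant2:(0,1)->E->(0,2)
  grid max=7 at (0,2)
Final grid:
  0 6 7 0
  0 0 0 0
  0 0 1 0
  0 0 1 0
  0 0 0 0
Max pheromone 7 at (0,2)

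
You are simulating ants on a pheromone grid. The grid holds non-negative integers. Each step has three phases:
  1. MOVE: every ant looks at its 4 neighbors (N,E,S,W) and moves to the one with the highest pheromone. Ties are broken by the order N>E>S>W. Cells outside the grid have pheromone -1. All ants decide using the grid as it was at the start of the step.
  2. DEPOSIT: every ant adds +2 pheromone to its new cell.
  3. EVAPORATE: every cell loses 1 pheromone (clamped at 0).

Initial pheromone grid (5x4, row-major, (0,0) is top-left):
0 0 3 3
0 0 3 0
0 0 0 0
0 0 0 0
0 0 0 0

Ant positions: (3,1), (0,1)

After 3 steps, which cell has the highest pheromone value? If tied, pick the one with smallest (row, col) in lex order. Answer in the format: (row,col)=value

Answer: (0,2)=4

Derivation:
Step 1: ant0:(3,1)->N->(2,1) | ant1:(0,1)->E->(0,2)
  grid max=4 at (0,2)
Step 2: ant0:(2,1)->N->(1,1) | ant1:(0,2)->E->(0,3)
  grid max=3 at (0,2)
Step 3: ant0:(1,1)->E->(1,2) | ant1:(0,3)->W->(0,2)
  grid max=4 at (0,2)
Final grid:
  0 0 4 2
  0 0 2 0
  0 0 0 0
  0 0 0 0
  0 0 0 0
Max pheromone 4 at (0,2)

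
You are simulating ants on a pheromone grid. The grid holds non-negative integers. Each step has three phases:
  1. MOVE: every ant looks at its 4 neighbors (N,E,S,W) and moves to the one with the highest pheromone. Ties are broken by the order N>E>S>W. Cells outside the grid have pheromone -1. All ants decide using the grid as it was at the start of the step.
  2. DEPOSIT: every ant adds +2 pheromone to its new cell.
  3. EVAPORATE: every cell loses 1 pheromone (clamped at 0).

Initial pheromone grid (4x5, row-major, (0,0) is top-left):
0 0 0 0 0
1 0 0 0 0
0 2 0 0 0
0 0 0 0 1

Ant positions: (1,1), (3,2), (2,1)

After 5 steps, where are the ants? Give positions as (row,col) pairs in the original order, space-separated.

Step 1: ant0:(1,1)->S->(2,1) | ant1:(3,2)->N->(2,2) | ant2:(2,1)->N->(1,1)
  grid max=3 at (2,1)
Step 2: ant0:(2,1)->N->(1,1) | ant1:(2,2)->W->(2,1) | ant2:(1,1)->S->(2,1)
  grid max=6 at (2,1)
Step 3: ant0:(1,1)->S->(2,1) | ant1:(2,1)->N->(1,1) | ant2:(2,1)->N->(1,1)
  grid max=7 at (2,1)
Step 4: ant0:(2,1)->N->(1,1) | ant1:(1,1)->S->(2,1) | ant2:(1,1)->S->(2,1)
  grid max=10 at (2,1)
Step 5: ant0:(1,1)->S->(2,1) | ant1:(2,1)->N->(1,1) | ant2:(2,1)->N->(1,1)
  grid max=11 at (2,1)

(2,1) (1,1) (1,1)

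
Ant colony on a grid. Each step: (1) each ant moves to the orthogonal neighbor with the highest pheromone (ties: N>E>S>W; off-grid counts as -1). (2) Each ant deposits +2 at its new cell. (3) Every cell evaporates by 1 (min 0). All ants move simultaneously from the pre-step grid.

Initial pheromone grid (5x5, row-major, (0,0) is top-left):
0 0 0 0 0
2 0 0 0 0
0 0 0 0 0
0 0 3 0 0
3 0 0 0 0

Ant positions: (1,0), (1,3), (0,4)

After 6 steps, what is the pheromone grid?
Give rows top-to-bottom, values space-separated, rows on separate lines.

After step 1: ants at (0,0),(0,3),(1,4)
  1 0 0 1 0
  1 0 0 0 1
  0 0 0 0 0
  0 0 2 0 0
  2 0 0 0 0
After step 2: ants at (1,0),(0,4),(0,4)
  0 0 0 0 3
  2 0 0 0 0
  0 0 0 0 0
  0 0 1 0 0
  1 0 0 0 0
After step 3: ants at (0,0),(1,4),(1,4)
  1 0 0 0 2
  1 0 0 0 3
  0 0 0 0 0
  0 0 0 0 0
  0 0 0 0 0
After step 4: ants at (1,0),(0,4),(0,4)
  0 0 0 0 5
  2 0 0 0 2
  0 0 0 0 0
  0 0 0 0 0
  0 0 0 0 0
After step 5: ants at (0,0),(1,4),(1,4)
  1 0 0 0 4
  1 0 0 0 5
  0 0 0 0 0
  0 0 0 0 0
  0 0 0 0 0
After step 6: ants at (1,0),(0,4),(0,4)
  0 0 0 0 7
  2 0 0 0 4
  0 0 0 0 0
  0 0 0 0 0
  0 0 0 0 0

0 0 0 0 7
2 0 0 0 4
0 0 0 0 0
0 0 0 0 0
0 0 0 0 0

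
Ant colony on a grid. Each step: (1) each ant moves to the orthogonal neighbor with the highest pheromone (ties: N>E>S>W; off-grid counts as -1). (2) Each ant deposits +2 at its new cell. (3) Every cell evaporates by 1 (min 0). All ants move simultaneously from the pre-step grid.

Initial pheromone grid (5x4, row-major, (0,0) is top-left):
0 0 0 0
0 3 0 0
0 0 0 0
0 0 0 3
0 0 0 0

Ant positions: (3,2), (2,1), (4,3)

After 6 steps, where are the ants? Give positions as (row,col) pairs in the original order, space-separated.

Step 1: ant0:(3,2)->E->(3,3) | ant1:(2,1)->N->(1,1) | ant2:(4,3)->N->(3,3)
  grid max=6 at (3,3)
Step 2: ant0:(3,3)->N->(2,3) | ant1:(1,1)->N->(0,1) | ant2:(3,3)->N->(2,3)
  grid max=5 at (3,3)
Step 3: ant0:(2,3)->S->(3,3) | ant1:(0,1)->S->(1,1) | ant2:(2,3)->S->(3,3)
  grid max=8 at (3,3)
Step 4: ant0:(3,3)->N->(2,3) | ant1:(1,1)->N->(0,1) | ant2:(3,3)->N->(2,3)
  grid max=7 at (3,3)
Step 5: ant0:(2,3)->S->(3,3) | ant1:(0,1)->S->(1,1) | ant2:(2,3)->S->(3,3)
  grid max=10 at (3,3)
Step 6: ant0:(3,3)->N->(2,3) | ant1:(1,1)->N->(0,1) | ant2:(3,3)->N->(2,3)
  grid max=9 at (3,3)

(2,3) (0,1) (2,3)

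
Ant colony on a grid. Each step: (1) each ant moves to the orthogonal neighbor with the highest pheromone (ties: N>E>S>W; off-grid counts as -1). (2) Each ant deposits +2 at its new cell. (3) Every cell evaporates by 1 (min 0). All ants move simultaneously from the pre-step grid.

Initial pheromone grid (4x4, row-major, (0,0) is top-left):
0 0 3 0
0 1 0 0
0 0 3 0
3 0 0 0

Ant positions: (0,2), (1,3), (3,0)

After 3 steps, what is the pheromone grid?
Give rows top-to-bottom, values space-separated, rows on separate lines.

After step 1: ants at (0,3),(0,3),(2,0)
  0 0 2 3
  0 0 0 0
  1 0 2 0
  2 0 0 0
After step 2: ants at (0,2),(0,2),(3,0)
  0 0 5 2
  0 0 0 0
  0 0 1 0
  3 0 0 0
After step 3: ants at (0,3),(0,3),(2,0)
  0 0 4 5
  0 0 0 0
  1 0 0 0
  2 0 0 0

0 0 4 5
0 0 0 0
1 0 0 0
2 0 0 0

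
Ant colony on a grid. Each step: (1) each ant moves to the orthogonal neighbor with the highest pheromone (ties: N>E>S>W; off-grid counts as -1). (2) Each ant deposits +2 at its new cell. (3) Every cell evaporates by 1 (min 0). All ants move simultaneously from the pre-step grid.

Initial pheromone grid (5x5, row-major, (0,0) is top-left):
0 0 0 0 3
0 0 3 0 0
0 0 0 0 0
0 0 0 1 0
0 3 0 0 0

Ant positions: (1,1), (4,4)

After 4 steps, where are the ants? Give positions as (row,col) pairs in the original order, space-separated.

Step 1: ant0:(1,1)->E->(1,2) | ant1:(4,4)->N->(3,4)
  grid max=4 at (1,2)
Step 2: ant0:(1,2)->N->(0,2) | ant1:(3,4)->N->(2,4)
  grid max=3 at (1,2)
Step 3: ant0:(0,2)->S->(1,2) | ant1:(2,4)->N->(1,4)
  grid max=4 at (1,2)
Step 4: ant0:(1,2)->N->(0,2) | ant1:(1,4)->N->(0,4)
  grid max=3 at (1,2)

(0,2) (0,4)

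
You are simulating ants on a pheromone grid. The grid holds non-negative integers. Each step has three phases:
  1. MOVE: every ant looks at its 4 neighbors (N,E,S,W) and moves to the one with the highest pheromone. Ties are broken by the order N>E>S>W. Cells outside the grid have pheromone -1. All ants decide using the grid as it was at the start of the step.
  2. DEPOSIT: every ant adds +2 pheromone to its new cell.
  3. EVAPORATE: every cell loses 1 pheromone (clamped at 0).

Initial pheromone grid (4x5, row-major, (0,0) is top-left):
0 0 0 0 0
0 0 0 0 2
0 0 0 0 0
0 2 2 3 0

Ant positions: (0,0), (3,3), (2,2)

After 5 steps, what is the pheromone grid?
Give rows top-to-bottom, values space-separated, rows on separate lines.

After step 1: ants at (0,1),(3,2),(3,2)
  0 1 0 0 0
  0 0 0 0 1
  0 0 0 0 0
  0 1 5 2 0
After step 2: ants at (0,2),(3,3),(3,3)
  0 0 1 0 0
  0 0 0 0 0
  0 0 0 0 0
  0 0 4 5 0
After step 3: ants at (0,3),(3,2),(3,2)
  0 0 0 1 0
  0 0 0 0 0
  0 0 0 0 0
  0 0 7 4 0
After step 4: ants at (0,4),(3,3),(3,3)
  0 0 0 0 1
  0 0 0 0 0
  0 0 0 0 0
  0 0 6 7 0
After step 5: ants at (1,4),(3,2),(3,2)
  0 0 0 0 0
  0 0 0 0 1
  0 0 0 0 0
  0 0 9 6 0

0 0 0 0 0
0 0 0 0 1
0 0 0 0 0
0 0 9 6 0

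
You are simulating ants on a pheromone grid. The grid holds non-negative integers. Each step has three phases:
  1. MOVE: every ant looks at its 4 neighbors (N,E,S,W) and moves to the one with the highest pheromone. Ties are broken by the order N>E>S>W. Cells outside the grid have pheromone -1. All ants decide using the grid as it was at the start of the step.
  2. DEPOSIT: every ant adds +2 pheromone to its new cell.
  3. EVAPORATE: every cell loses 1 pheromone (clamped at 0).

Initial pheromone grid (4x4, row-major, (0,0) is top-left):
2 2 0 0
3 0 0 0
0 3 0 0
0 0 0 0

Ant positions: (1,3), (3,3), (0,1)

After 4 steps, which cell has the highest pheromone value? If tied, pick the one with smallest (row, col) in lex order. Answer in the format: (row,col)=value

Step 1: ant0:(1,3)->N->(0,3) | ant1:(3,3)->N->(2,3) | ant2:(0,1)->W->(0,0)
  grid max=3 at (0,0)
Step 2: ant0:(0,3)->S->(1,3) | ant1:(2,3)->N->(1,3) | ant2:(0,0)->S->(1,0)
  grid max=3 at (1,0)
Step 3: ant0:(1,3)->N->(0,3) | ant1:(1,3)->N->(0,3) | ant2:(1,0)->N->(0,0)
  grid max=3 at (0,0)
Step 4: ant0:(0,3)->S->(1,3) | ant1:(0,3)->S->(1,3) | ant2:(0,0)->S->(1,0)
  grid max=5 at (1,3)
Final grid:
  2 0 0 2
  3 0 0 5
  0 0 0 0
  0 0 0 0
Max pheromone 5 at (1,3)

Answer: (1,3)=5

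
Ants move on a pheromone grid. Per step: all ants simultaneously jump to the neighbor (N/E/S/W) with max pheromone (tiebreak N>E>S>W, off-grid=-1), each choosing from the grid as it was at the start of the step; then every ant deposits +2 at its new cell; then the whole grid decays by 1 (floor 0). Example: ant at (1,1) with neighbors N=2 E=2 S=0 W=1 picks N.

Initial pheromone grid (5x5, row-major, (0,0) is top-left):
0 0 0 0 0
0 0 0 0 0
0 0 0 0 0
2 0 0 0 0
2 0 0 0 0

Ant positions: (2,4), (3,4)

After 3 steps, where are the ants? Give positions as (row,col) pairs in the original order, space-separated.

Step 1: ant0:(2,4)->N->(1,4) | ant1:(3,4)->N->(2,4)
  grid max=1 at (1,4)
Step 2: ant0:(1,4)->S->(2,4) | ant1:(2,4)->N->(1,4)
  grid max=2 at (1,4)
Step 3: ant0:(2,4)->N->(1,4) | ant1:(1,4)->S->(2,4)
  grid max=3 at (1,4)

(1,4) (2,4)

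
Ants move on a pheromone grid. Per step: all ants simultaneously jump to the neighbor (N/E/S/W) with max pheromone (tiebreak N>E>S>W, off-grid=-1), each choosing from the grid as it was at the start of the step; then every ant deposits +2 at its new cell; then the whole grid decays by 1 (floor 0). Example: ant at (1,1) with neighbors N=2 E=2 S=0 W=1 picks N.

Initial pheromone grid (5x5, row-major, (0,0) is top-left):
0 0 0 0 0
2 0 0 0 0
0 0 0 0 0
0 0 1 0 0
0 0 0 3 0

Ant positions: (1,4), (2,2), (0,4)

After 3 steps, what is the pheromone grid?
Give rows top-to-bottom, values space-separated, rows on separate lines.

After step 1: ants at (0,4),(3,2),(1,4)
  0 0 0 0 1
  1 0 0 0 1
  0 0 0 0 0
  0 0 2 0 0
  0 0 0 2 0
After step 2: ants at (1,4),(2,2),(0,4)
  0 0 0 0 2
  0 0 0 0 2
  0 0 1 0 0
  0 0 1 0 0
  0 0 0 1 0
After step 3: ants at (0,4),(3,2),(1,4)
  0 0 0 0 3
  0 0 0 0 3
  0 0 0 0 0
  0 0 2 0 0
  0 0 0 0 0

0 0 0 0 3
0 0 0 0 3
0 0 0 0 0
0 0 2 0 0
0 0 0 0 0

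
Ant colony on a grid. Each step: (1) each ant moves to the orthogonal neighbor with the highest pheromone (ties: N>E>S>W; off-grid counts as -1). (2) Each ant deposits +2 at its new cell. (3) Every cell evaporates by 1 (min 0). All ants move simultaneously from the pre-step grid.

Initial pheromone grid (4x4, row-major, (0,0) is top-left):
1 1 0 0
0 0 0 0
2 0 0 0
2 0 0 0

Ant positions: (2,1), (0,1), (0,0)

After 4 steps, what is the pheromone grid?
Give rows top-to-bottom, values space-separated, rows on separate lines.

After step 1: ants at (2,0),(0,0),(0,1)
  2 2 0 0
  0 0 0 0
  3 0 0 0
  1 0 0 0
After step 2: ants at (3,0),(0,1),(0,0)
  3 3 0 0
  0 0 0 0
  2 0 0 0
  2 0 0 0
After step 3: ants at (2,0),(0,0),(0,1)
  4 4 0 0
  0 0 0 0
  3 0 0 0
  1 0 0 0
After step 4: ants at (3,0),(0,1),(0,0)
  5 5 0 0
  0 0 0 0
  2 0 0 0
  2 0 0 0

5 5 0 0
0 0 0 0
2 0 0 0
2 0 0 0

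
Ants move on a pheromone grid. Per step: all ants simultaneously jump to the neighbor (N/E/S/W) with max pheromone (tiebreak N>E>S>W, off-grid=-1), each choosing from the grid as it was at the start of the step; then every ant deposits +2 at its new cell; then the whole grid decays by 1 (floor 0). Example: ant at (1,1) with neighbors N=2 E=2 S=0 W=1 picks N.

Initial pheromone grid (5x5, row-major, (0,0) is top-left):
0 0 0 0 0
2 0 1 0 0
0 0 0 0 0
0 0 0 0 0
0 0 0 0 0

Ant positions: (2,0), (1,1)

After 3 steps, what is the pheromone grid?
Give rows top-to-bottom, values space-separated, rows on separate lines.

After step 1: ants at (1,0),(1,0)
  0 0 0 0 0
  5 0 0 0 0
  0 0 0 0 0
  0 0 0 0 0
  0 0 0 0 0
After step 2: ants at (0,0),(0,0)
  3 0 0 0 0
  4 0 0 0 0
  0 0 0 0 0
  0 0 0 0 0
  0 0 0 0 0
After step 3: ants at (1,0),(1,0)
  2 0 0 0 0
  7 0 0 0 0
  0 0 0 0 0
  0 0 0 0 0
  0 0 0 0 0

2 0 0 0 0
7 0 0 0 0
0 0 0 0 0
0 0 0 0 0
0 0 0 0 0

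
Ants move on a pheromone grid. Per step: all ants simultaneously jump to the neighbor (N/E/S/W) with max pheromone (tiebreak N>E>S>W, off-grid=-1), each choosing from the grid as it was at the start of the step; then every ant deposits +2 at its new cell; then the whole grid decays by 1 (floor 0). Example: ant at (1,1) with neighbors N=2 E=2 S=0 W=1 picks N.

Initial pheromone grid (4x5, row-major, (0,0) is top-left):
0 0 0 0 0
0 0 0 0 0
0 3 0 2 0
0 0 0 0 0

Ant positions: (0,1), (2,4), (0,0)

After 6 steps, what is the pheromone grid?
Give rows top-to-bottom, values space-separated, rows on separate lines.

After step 1: ants at (0,2),(2,3),(0,1)
  0 1 1 0 0
  0 0 0 0 0
  0 2 0 3 0
  0 0 0 0 0
After step 2: ants at (0,1),(1,3),(0,2)
  0 2 2 0 0
  0 0 0 1 0
  0 1 0 2 0
  0 0 0 0 0
After step 3: ants at (0,2),(2,3),(0,1)
  0 3 3 0 0
  0 0 0 0 0
  0 0 0 3 0
  0 0 0 0 0
After step 4: ants at (0,1),(1,3),(0,2)
  0 4 4 0 0
  0 0 0 1 0
  0 0 0 2 0
  0 0 0 0 0
After step 5: ants at (0,2),(2,3),(0,1)
  0 5 5 0 0
  0 0 0 0 0
  0 0 0 3 0
  0 0 0 0 0
After step 6: ants at (0,1),(1,3),(0,2)
  0 6 6 0 0
  0 0 0 1 0
  0 0 0 2 0
  0 0 0 0 0

0 6 6 0 0
0 0 0 1 0
0 0 0 2 0
0 0 0 0 0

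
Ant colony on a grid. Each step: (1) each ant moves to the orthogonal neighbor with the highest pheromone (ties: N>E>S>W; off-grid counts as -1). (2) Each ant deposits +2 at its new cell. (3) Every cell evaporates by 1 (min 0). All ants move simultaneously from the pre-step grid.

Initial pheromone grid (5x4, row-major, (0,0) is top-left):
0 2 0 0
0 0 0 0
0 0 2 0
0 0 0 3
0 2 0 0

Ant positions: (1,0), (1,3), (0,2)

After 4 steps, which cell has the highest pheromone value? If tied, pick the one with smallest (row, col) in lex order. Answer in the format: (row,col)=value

Answer: (0,1)=6

Derivation:
Step 1: ant0:(1,0)->N->(0,0) | ant1:(1,3)->N->(0,3) | ant2:(0,2)->W->(0,1)
  grid max=3 at (0,1)
Step 2: ant0:(0,0)->E->(0,1) | ant1:(0,3)->S->(1,3) | ant2:(0,1)->W->(0,0)
  grid max=4 at (0,1)
Step 3: ant0:(0,1)->W->(0,0) | ant1:(1,3)->N->(0,3) | ant2:(0,0)->E->(0,1)
  grid max=5 at (0,1)
Step 4: ant0:(0,0)->E->(0,1) | ant1:(0,3)->S->(1,3) | ant2:(0,1)->W->(0,0)
  grid max=6 at (0,1)
Final grid:
  4 6 0 0
  0 0 0 1
  0 0 0 0
  0 0 0 0
  0 0 0 0
Max pheromone 6 at (0,1)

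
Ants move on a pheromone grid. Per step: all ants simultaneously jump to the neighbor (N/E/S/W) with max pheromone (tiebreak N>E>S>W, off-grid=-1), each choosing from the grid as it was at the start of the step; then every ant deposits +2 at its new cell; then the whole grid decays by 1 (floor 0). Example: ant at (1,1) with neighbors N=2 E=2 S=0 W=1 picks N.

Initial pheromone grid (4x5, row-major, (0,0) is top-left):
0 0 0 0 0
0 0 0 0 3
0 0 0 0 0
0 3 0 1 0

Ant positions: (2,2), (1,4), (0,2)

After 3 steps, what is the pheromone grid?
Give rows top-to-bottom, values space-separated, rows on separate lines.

After step 1: ants at (1,2),(0,4),(0,3)
  0 0 0 1 1
  0 0 1 0 2
  0 0 0 0 0
  0 2 0 0 0
After step 2: ants at (0,2),(1,4),(0,4)
  0 0 1 0 2
  0 0 0 0 3
  0 0 0 0 0
  0 1 0 0 0
After step 3: ants at (0,3),(0,4),(1,4)
  0 0 0 1 3
  0 0 0 0 4
  0 0 0 0 0
  0 0 0 0 0

0 0 0 1 3
0 0 0 0 4
0 0 0 0 0
0 0 0 0 0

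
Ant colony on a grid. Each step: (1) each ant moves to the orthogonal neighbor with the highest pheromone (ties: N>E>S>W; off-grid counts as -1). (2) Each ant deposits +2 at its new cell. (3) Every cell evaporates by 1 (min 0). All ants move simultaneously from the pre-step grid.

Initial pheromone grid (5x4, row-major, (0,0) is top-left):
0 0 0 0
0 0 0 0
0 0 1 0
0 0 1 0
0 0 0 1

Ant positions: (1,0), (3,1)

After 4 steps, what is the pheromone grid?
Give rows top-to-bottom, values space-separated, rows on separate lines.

After step 1: ants at (0,0),(3,2)
  1 0 0 0
  0 0 0 0
  0 0 0 0
  0 0 2 0
  0 0 0 0
After step 2: ants at (0,1),(2,2)
  0 1 0 0
  0 0 0 0
  0 0 1 0
  0 0 1 0
  0 0 0 0
After step 3: ants at (0,2),(3,2)
  0 0 1 0
  0 0 0 0
  0 0 0 0
  0 0 2 0
  0 0 0 0
After step 4: ants at (0,3),(2,2)
  0 0 0 1
  0 0 0 0
  0 0 1 0
  0 0 1 0
  0 0 0 0

0 0 0 1
0 0 0 0
0 0 1 0
0 0 1 0
0 0 0 0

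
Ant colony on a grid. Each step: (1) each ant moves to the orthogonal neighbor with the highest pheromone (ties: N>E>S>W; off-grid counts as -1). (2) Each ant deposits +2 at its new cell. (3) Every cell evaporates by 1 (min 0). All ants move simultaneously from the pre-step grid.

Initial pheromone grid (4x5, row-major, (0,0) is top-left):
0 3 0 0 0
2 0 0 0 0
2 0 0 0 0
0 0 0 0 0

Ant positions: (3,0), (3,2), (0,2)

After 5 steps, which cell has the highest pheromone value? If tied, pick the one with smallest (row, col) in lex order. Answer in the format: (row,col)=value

Answer: (0,1)=6

Derivation:
Step 1: ant0:(3,0)->N->(2,0) | ant1:(3,2)->N->(2,2) | ant2:(0,2)->W->(0,1)
  grid max=4 at (0,1)
Step 2: ant0:(2,0)->N->(1,0) | ant1:(2,2)->N->(1,2) | ant2:(0,1)->E->(0,2)
  grid max=3 at (0,1)
Step 3: ant0:(1,0)->S->(2,0) | ant1:(1,2)->N->(0,2) | ant2:(0,2)->W->(0,1)
  grid max=4 at (0,1)
Step 4: ant0:(2,0)->N->(1,0) | ant1:(0,2)->W->(0,1) | ant2:(0,1)->E->(0,2)
  grid max=5 at (0,1)
Step 5: ant0:(1,0)->S->(2,0) | ant1:(0,1)->E->(0,2) | ant2:(0,2)->W->(0,1)
  grid max=6 at (0,1)
Final grid:
  0 6 4 0 0
  1 0 0 0 0
  3 0 0 0 0
  0 0 0 0 0
Max pheromone 6 at (0,1)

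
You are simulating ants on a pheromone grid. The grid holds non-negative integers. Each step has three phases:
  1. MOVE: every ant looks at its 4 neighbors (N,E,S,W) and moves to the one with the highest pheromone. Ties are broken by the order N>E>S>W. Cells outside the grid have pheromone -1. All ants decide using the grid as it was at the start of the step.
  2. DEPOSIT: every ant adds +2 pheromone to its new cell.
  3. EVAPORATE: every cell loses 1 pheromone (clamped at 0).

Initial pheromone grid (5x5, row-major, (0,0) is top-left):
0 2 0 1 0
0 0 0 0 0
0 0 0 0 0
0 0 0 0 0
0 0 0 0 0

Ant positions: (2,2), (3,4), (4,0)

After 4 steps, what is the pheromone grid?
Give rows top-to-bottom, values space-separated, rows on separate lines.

After step 1: ants at (1,2),(2,4),(3,0)
  0 1 0 0 0
  0 0 1 0 0
  0 0 0 0 1
  1 0 0 0 0
  0 0 0 0 0
After step 2: ants at (0,2),(1,4),(2,0)
  0 0 1 0 0
  0 0 0 0 1
  1 0 0 0 0
  0 0 0 0 0
  0 0 0 0 0
After step 3: ants at (0,3),(0,4),(1,0)
  0 0 0 1 1
  1 0 0 0 0
  0 0 0 0 0
  0 0 0 0 0
  0 0 0 0 0
After step 4: ants at (0,4),(0,3),(0,0)
  1 0 0 2 2
  0 0 0 0 0
  0 0 0 0 0
  0 0 0 0 0
  0 0 0 0 0

1 0 0 2 2
0 0 0 0 0
0 0 0 0 0
0 0 0 0 0
0 0 0 0 0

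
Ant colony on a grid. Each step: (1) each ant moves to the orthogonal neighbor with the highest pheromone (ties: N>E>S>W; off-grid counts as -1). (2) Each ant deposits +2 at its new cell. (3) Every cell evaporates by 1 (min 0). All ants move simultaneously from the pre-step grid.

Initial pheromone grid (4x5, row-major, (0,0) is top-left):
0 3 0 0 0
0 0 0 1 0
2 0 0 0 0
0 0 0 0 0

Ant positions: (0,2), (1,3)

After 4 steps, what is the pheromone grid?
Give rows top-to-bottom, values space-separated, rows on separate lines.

After step 1: ants at (0,1),(0,3)
  0 4 0 1 0
  0 0 0 0 0
  1 0 0 0 0
  0 0 0 0 0
After step 2: ants at (0,2),(0,4)
  0 3 1 0 1
  0 0 0 0 0
  0 0 0 0 0
  0 0 0 0 0
After step 3: ants at (0,1),(1,4)
  0 4 0 0 0
  0 0 0 0 1
  0 0 0 0 0
  0 0 0 0 0
After step 4: ants at (0,2),(0,4)
  0 3 1 0 1
  0 0 0 0 0
  0 0 0 0 0
  0 0 0 0 0

0 3 1 0 1
0 0 0 0 0
0 0 0 0 0
0 0 0 0 0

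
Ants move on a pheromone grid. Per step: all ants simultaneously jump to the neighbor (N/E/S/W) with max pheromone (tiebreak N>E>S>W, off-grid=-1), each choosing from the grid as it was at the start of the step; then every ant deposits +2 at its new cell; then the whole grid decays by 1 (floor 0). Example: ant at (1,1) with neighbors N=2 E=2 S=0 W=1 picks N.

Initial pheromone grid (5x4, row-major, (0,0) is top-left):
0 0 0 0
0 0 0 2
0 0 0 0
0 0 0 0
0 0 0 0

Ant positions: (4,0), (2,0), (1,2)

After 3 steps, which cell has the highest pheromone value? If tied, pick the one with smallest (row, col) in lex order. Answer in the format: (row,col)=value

Step 1: ant0:(4,0)->N->(3,0) | ant1:(2,0)->N->(1,0) | ant2:(1,2)->E->(1,3)
  grid max=3 at (1,3)
Step 2: ant0:(3,0)->N->(2,0) | ant1:(1,0)->N->(0,0) | ant2:(1,3)->N->(0,3)
  grid max=2 at (1,3)
Step 3: ant0:(2,0)->N->(1,0) | ant1:(0,0)->E->(0,1) | ant2:(0,3)->S->(1,3)
  grid max=3 at (1,3)
Final grid:
  0 1 0 0
  1 0 0 3
  0 0 0 0
  0 0 0 0
  0 0 0 0
Max pheromone 3 at (1,3)

Answer: (1,3)=3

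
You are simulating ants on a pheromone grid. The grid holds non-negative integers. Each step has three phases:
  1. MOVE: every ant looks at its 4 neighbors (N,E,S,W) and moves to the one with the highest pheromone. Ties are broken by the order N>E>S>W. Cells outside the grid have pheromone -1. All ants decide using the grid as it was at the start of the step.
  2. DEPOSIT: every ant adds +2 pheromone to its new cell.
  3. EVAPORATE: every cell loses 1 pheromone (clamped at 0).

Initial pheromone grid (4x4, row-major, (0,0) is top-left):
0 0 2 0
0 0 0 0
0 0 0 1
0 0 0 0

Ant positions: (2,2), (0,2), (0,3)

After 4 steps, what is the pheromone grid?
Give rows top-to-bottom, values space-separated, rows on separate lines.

After step 1: ants at (2,3),(0,3),(0,2)
  0 0 3 1
  0 0 0 0
  0 0 0 2
  0 0 0 0
After step 2: ants at (1,3),(0,2),(0,3)
  0 0 4 2
  0 0 0 1
  0 0 0 1
  0 0 0 0
After step 3: ants at (0,3),(0,3),(0,2)
  0 0 5 5
  0 0 0 0
  0 0 0 0
  0 0 0 0
After step 4: ants at (0,2),(0,2),(0,3)
  0 0 8 6
  0 0 0 0
  0 0 0 0
  0 0 0 0

0 0 8 6
0 0 0 0
0 0 0 0
0 0 0 0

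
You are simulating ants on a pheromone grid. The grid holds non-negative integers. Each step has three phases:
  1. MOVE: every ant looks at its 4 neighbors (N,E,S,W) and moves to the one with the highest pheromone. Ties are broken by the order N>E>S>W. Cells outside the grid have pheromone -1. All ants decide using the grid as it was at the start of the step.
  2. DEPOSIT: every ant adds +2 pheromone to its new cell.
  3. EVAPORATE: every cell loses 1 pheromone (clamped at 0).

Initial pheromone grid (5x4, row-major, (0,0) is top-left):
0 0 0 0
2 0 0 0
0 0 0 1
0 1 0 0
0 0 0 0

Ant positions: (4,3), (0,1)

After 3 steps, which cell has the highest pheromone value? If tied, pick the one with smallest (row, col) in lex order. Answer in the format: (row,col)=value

Step 1: ant0:(4,3)->N->(3,3) | ant1:(0,1)->E->(0,2)
  grid max=1 at (0,2)
Step 2: ant0:(3,3)->N->(2,3) | ant1:(0,2)->E->(0,3)
  grid max=1 at (0,3)
Step 3: ant0:(2,3)->N->(1,3) | ant1:(0,3)->S->(1,3)
  grid max=3 at (1,3)
Final grid:
  0 0 0 0
  0 0 0 3
  0 0 0 0
  0 0 0 0
  0 0 0 0
Max pheromone 3 at (1,3)

Answer: (1,3)=3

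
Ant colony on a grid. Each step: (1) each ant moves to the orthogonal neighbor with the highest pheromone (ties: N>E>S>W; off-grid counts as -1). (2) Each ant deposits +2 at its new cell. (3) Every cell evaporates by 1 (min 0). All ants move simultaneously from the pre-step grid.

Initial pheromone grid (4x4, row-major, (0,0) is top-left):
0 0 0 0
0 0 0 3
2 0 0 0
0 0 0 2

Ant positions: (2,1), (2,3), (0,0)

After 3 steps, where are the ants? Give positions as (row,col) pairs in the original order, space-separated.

Step 1: ant0:(2,1)->W->(2,0) | ant1:(2,3)->N->(1,3) | ant2:(0,0)->E->(0,1)
  grid max=4 at (1,3)
Step 2: ant0:(2,0)->N->(1,0) | ant1:(1,3)->N->(0,3) | ant2:(0,1)->E->(0,2)
  grid max=3 at (1,3)
Step 3: ant0:(1,0)->S->(2,0) | ant1:(0,3)->S->(1,3) | ant2:(0,2)->E->(0,3)
  grid max=4 at (1,3)

(2,0) (1,3) (0,3)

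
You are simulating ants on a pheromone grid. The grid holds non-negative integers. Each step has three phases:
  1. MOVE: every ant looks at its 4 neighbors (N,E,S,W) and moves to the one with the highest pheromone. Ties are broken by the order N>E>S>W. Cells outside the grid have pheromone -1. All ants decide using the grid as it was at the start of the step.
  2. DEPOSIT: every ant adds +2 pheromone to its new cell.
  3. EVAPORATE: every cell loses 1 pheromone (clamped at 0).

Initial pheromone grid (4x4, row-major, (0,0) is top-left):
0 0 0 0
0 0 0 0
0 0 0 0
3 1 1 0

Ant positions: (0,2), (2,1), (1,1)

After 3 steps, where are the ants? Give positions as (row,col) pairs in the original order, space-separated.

Step 1: ant0:(0,2)->E->(0,3) | ant1:(2,1)->S->(3,1) | ant2:(1,1)->N->(0,1)
  grid max=2 at (3,0)
Step 2: ant0:(0,3)->S->(1,3) | ant1:(3,1)->W->(3,0) | ant2:(0,1)->E->(0,2)
  grid max=3 at (3,0)
Step 3: ant0:(1,3)->N->(0,3) | ant1:(3,0)->E->(3,1) | ant2:(0,2)->E->(0,3)
  grid max=3 at (0,3)

(0,3) (3,1) (0,3)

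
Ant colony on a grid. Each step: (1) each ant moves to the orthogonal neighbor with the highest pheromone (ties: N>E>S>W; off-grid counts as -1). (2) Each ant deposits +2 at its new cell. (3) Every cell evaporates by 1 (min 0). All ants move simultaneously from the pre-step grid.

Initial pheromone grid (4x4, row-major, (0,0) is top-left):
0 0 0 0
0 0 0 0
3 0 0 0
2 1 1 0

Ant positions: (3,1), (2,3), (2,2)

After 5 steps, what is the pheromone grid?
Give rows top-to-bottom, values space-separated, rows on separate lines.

After step 1: ants at (3,0),(1,3),(3,2)
  0 0 0 0
  0 0 0 1
  2 0 0 0
  3 0 2 0
After step 2: ants at (2,0),(0,3),(2,2)
  0 0 0 1
  0 0 0 0
  3 0 1 0
  2 0 1 0
After step 3: ants at (3,0),(1,3),(3,2)
  0 0 0 0
  0 0 0 1
  2 0 0 0
  3 0 2 0
After step 4: ants at (2,0),(0,3),(2,2)
  0 0 0 1
  0 0 0 0
  3 0 1 0
  2 0 1 0
After step 5: ants at (3,0),(1,3),(3,2)
  0 0 0 0
  0 0 0 1
  2 0 0 0
  3 0 2 0

0 0 0 0
0 0 0 1
2 0 0 0
3 0 2 0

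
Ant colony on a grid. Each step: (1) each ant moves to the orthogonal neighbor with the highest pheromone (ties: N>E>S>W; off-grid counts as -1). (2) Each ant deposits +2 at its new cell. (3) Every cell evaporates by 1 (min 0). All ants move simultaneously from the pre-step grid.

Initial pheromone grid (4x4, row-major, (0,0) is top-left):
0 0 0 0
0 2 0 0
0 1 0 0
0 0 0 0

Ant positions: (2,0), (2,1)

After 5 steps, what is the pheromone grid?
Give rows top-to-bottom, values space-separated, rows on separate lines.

After step 1: ants at (2,1),(1,1)
  0 0 0 0
  0 3 0 0
  0 2 0 0
  0 0 0 0
After step 2: ants at (1,1),(2,1)
  0 0 0 0
  0 4 0 0
  0 3 0 0
  0 0 0 0
After step 3: ants at (2,1),(1,1)
  0 0 0 0
  0 5 0 0
  0 4 0 0
  0 0 0 0
After step 4: ants at (1,1),(2,1)
  0 0 0 0
  0 6 0 0
  0 5 0 0
  0 0 0 0
After step 5: ants at (2,1),(1,1)
  0 0 0 0
  0 7 0 0
  0 6 0 0
  0 0 0 0

0 0 0 0
0 7 0 0
0 6 0 0
0 0 0 0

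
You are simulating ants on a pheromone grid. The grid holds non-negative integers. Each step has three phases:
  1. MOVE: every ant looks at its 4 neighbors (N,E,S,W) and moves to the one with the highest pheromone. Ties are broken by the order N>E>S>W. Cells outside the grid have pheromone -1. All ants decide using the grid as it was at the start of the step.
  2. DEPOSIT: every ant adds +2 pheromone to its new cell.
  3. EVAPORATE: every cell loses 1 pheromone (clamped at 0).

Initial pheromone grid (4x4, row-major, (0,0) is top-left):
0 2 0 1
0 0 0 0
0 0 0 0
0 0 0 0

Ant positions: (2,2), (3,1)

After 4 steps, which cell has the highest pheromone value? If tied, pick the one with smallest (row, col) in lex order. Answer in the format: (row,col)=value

Answer: (0,2)=1

Derivation:
Step 1: ant0:(2,2)->N->(1,2) | ant1:(3,1)->N->(2,1)
  grid max=1 at (0,1)
Step 2: ant0:(1,2)->N->(0,2) | ant1:(2,1)->N->(1,1)
  grid max=1 at (0,2)
Step 3: ant0:(0,2)->E->(0,3) | ant1:(1,1)->N->(0,1)
  grid max=1 at (0,1)
Step 4: ant0:(0,3)->S->(1,3) | ant1:(0,1)->E->(0,2)
  grid max=1 at (0,2)
Final grid:
  0 0 1 0
  0 0 0 1
  0 0 0 0
  0 0 0 0
Max pheromone 1 at (0,2)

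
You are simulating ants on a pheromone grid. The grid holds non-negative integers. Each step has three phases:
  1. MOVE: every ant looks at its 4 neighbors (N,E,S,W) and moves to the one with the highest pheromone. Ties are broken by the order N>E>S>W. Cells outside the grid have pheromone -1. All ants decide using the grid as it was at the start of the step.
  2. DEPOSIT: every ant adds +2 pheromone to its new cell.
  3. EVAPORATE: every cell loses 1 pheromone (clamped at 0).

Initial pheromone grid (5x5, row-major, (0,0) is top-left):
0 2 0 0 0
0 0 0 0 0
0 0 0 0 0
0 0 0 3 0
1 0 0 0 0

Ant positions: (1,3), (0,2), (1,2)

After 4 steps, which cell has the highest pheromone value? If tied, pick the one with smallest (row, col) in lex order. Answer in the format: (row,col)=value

Step 1: ant0:(1,3)->N->(0,3) | ant1:(0,2)->W->(0,1) | ant2:(1,2)->N->(0,2)
  grid max=3 at (0,1)
Step 2: ant0:(0,3)->W->(0,2) | ant1:(0,1)->E->(0,2) | ant2:(0,2)->W->(0,1)
  grid max=4 at (0,1)
Step 3: ant0:(0,2)->W->(0,1) | ant1:(0,2)->W->(0,1) | ant2:(0,1)->E->(0,2)
  grid max=7 at (0,1)
Step 4: ant0:(0,1)->E->(0,2) | ant1:(0,1)->E->(0,2) | ant2:(0,2)->W->(0,1)
  grid max=8 at (0,1)
Final grid:
  0 8 8 0 0
  0 0 0 0 0
  0 0 0 0 0
  0 0 0 0 0
  0 0 0 0 0
Max pheromone 8 at (0,1)

Answer: (0,1)=8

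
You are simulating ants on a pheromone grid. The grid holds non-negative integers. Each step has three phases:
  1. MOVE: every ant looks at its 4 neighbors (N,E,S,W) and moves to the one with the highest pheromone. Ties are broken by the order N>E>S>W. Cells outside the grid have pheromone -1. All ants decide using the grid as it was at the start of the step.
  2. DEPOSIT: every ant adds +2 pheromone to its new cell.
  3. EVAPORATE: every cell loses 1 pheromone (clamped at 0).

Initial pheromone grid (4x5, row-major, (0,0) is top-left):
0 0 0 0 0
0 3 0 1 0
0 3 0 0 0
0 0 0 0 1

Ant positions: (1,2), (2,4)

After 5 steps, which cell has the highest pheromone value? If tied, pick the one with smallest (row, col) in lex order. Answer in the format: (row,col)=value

Answer: (1,1)=4

Derivation:
Step 1: ant0:(1,2)->W->(1,1) | ant1:(2,4)->S->(3,4)
  grid max=4 at (1,1)
Step 2: ant0:(1,1)->S->(2,1) | ant1:(3,4)->N->(2,4)
  grid max=3 at (1,1)
Step 3: ant0:(2,1)->N->(1,1) | ant1:(2,4)->S->(3,4)
  grid max=4 at (1,1)
Step 4: ant0:(1,1)->S->(2,1) | ant1:(3,4)->N->(2,4)
  grid max=3 at (1,1)
Step 5: ant0:(2,1)->N->(1,1) | ant1:(2,4)->S->(3,4)
  grid max=4 at (1,1)
Final grid:
  0 0 0 0 0
  0 4 0 0 0
  0 2 0 0 0
  0 0 0 0 2
Max pheromone 4 at (1,1)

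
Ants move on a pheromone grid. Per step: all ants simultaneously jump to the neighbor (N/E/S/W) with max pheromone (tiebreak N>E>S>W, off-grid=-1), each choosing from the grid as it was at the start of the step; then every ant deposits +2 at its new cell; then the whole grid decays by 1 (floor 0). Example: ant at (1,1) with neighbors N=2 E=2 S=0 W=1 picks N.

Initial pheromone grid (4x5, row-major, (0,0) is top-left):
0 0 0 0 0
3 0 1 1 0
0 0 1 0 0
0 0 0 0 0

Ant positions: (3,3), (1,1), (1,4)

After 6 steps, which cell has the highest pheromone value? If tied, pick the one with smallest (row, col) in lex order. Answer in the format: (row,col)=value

Answer: (1,3)=7

Derivation:
Step 1: ant0:(3,3)->N->(2,3) | ant1:(1,1)->W->(1,0) | ant2:(1,4)->W->(1,3)
  grid max=4 at (1,0)
Step 2: ant0:(2,3)->N->(1,3) | ant1:(1,0)->N->(0,0) | ant2:(1,3)->S->(2,3)
  grid max=3 at (1,0)
Step 3: ant0:(1,3)->S->(2,3) | ant1:(0,0)->S->(1,0) | ant2:(2,3)->N->(1,3)
  grid max=4 at (1,0)
Step 4: ant0:(2,3)->N->(1,3) | ant1:(1,0)->N->(0,0) | ant2:(1,3)->S->(2,3)
  grid max=5 at (1,3)
Step 5: ant0:(1,3)->S->(2,3) | ant1:(0,0)->S->(1,0) | ant2:(2,3)->N->(1,3)
  grid max=6 at (1,3)
Step 6: ant0:(2,3)->N->(1,3) | ant1:(1,0)->N->(0,0) | ant2:(1,3)->S->(2,3)
  grid max=7 at (1,3)
Final grid:
  1 0 0 0 0
  3 0 0 7 0
  0 0 0 6 0
  0 0 0 0 0
Max pheromone 7 at (1,3)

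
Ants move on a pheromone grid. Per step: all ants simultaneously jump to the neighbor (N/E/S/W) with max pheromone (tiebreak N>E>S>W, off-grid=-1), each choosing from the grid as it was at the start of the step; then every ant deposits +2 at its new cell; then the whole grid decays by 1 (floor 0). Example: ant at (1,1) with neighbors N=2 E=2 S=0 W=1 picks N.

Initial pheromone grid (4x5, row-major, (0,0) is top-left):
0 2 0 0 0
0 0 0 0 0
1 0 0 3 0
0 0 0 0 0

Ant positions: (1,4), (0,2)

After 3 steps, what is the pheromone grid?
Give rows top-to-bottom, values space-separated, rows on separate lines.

After step 1: ants at (0,4),(0,1)
  0 3 0 0 1
  0 0 0 0 0
  0 0 0 2 0
  0 0 0 0 0
After step 2: ants at (1,4),(0,2)
  0 2 1 0 0
  0 0 0 0 1
  0 0 0 1 0
  0 0 0 0 0
After step 3: ants at (0,4),(0,1)
  0 3 0 0 1
  0 0 0 0 0
  0 0 0 0 0
  0 0 0 0 0

0 3 0 0 1
0 0 0 0 0
0 0 0 0 0
0 0 0 0 0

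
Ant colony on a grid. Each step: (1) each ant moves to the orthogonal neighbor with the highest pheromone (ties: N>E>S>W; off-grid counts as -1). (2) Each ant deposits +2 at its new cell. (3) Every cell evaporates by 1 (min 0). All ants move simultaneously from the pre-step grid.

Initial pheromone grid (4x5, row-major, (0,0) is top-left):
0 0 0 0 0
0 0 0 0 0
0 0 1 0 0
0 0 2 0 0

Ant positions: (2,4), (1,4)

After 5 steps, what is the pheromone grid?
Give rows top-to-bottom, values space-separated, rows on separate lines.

After step 1: ants at (1,4),(0,4)
  0 0 0 0 1
  0 0 0 0 1
  0 0 0 0 0
  0 0 1 0 0
After step 2: ants at (0,4),(1,4)
  0 0 0 0 2
  0 0 0 0 2
  0 0 0 0 0
  0 0 0 0 0
After step 3: ants at (1,4),(0,4)
  0 0 0 0 3
  0 0 0 0 3
  0 0 0 0 0
  0 0 0 0 0
After step 4: ants at (0,4),(1,4)
  0 0 0 0 4
  0 0 0 0 4
  0 0 0 0 0
  0 0 0 0 0
After step 5: ants at (1,4),(0,4)
  0 0 0 0 5
  0 0 0 0 5
  0 0 0 0 0
  0 0 0 0 0

0 0 0 0 5
0 0 0 0 5
0 0 0 0 0
0 0 0 0 0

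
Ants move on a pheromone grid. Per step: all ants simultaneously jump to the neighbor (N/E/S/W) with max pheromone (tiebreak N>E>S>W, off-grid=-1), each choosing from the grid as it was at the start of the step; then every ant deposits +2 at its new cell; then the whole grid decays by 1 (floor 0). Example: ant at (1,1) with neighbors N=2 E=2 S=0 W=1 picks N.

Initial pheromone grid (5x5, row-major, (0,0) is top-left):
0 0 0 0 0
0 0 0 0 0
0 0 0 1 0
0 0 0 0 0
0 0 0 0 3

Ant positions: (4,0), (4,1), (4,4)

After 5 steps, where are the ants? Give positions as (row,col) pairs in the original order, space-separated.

Step 1: ant0:(4,0)->N->(3,0) | ant1:(4,1)->N->(3,1) | ant2:(4,4)->N->(3,4)
  grid max=2 at (4,4)
Step 2: ant0:(3,0)->E->(3,1) | ant1:(3,1)->W->(3,0) | ant2:(3,4)->S->(4,4)
  grid max=3 at (4,4)
Step 3: ant0:(3,1)->W->(3,0) | ant1:(3,0)->E->(3,1) | ant2:(4,4)->N->(3,4)
  grid max=3 at (3,0)
Step 4: ant0:(3,0)->E->(3,1) | ant1:(3,1)->W->(3,0) | ant2:(3,4)->S->(4,4)
  grid max=4 at (3,0)
Step 5: ant0:(3,1)->W->(3,0) | ant1:(3,0)->E->(3,1) | ant2:(4,4)->N->(3,4)
  grid max=5 at (3,0)

(3,0) (3,1) (3,4)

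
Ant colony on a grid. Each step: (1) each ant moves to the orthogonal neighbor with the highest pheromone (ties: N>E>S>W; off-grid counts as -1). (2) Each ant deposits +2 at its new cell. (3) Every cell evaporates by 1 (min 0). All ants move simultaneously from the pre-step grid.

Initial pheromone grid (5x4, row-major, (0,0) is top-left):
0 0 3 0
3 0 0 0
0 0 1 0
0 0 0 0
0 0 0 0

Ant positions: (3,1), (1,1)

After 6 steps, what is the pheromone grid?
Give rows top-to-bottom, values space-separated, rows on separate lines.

After step 1: ants at (2,1),(1,0)
  0 0 2 0
  4 0 0 0
  0 1 0 0
  0 0 0 0
  0 0 0 0
After step 2: ants at (1,1),(0,0)
  1 0 1 0
  3 1 0 0
  0 0 0 0
  0 0 0 0
  0 0 0 0
After step 3: ants at (1,0),(1,0)
  0 0 0 0
  6 0 0 0
  0 0 0 0
  0 0 0 0
  0 0 0 0
After step 4: ants at (0,0),(0,0)
  3 0 0 0
  5 0 0 0
  0 0 0 0
  0 0 0 0
  0 0 0 0
After step 5: ants at (1,0),(1,0)
  2 0 0 0
  8 0 0 0
  0 0 0 0
  0 0 0 0
  0 0 0 0
After step 6: ants at (0,0),(0,0)
  5 0 0 0
  7 0 0 0
  0 0 0 0
  0 0 0 0
  0 0 0 0

5 0 0 0
7 0 0 0
0 0 0 0
0 0 0 0
0 0 0 0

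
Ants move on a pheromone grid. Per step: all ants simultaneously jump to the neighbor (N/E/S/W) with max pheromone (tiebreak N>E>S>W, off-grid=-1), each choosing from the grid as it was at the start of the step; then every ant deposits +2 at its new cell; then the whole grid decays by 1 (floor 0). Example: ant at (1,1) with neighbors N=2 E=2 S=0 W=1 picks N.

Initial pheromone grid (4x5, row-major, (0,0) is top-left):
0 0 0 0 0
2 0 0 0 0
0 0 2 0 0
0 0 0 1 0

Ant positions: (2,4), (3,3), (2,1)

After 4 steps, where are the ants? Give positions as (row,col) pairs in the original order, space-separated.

Step 1: ant0:(2,4)->N->(1,4) | ant1:(3,3)->N->(2,3) | ant2:(2,1)->E->(2,2)
  grid max=3 at (2,2)
Step 2: ant0:(1,4)->N->(0,4) | ant1:(2,3)->W->(2,2) | ant2:(2,2)->E->(2,3)
  grid max=4 at (2,2)
Step 3: ant0:(0,4)->S->(1,4) | ant1:(2,2)->E->(2,3) | ant2:(2,3)->W->(2,2)
  grid max=5 at (2,2)
Step 4: ant0:(1,4)->N->(0,4) | ant1:(2,3)->W->(2,2) | ant2:(2,2)->E->(2,3)
  grid max=6 at (2,2)

(0,4) (2,2) (2,3)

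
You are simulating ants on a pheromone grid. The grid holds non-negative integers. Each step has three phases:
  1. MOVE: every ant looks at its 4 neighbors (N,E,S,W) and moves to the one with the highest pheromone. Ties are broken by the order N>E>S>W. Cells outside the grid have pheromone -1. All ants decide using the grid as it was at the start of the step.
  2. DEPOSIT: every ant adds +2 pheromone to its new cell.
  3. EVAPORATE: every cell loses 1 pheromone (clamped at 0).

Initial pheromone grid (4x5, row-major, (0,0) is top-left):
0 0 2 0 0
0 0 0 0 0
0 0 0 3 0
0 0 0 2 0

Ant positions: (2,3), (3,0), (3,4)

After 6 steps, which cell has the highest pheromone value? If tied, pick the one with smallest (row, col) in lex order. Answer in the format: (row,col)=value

Step 1: ant0:(2,3)->S->(3,3) | ant1:(3,0)->N->(2,0) | ant2:(3,4)->W->(3,3)
  grid max=5 at (3,3)
Step 2: ant0:(3,3)->N->(2,3) | ant1:(2,0)->N->(1,0) | ant2:(3,3)->N->(2,3)
  grid max=5 at (2,3)
Step 3: ant0:(2,3)->S->(3,3) | ant1:(1,0)->N->(0,0) | ant2:(2,3)->S->(3,3)
  grid max=7 at (3,3)
Step 4: ant0:(3,3)->N->(2,3) | ant1:(0,0)->E->(0,1) | ant2:(3,3)->N->(2,3)
  grid max=7 at (2,3)
Step 5: ant0:(2,3)->S->(3,3) | ant1:(0,1)->E->(0,2) | ant2:(2,3)->S->(3,3)
  grid max=9 at (3,3)
Step 6: ant0:(3,3)->N->(2,3) | ant1:(0,2)->E->(0,3) | ant2:(3,3)->N->(2,3)
  grid max=9 at (2,3)
Final grid:
  0 0 0 1 0
  0 0 0 0 0
  0 0 0 9 0
  0 0 0 8 0
Max pheromone 9 at (2,3)

Answer: (2,3)=9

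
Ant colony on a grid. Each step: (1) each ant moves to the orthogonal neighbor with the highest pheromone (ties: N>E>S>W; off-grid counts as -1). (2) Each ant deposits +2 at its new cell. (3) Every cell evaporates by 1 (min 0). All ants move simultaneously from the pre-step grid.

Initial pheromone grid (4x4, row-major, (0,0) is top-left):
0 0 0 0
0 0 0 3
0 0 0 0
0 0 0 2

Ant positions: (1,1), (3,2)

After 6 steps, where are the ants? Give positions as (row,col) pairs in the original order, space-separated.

Step 1: ant0:(1,1)->N->(0,1) | ant1:(3,2)->E->(3,3)
  grid max=3 at (3,3)
Step 2: ant0:(0,1)->E->(0,2) | ant1:(3,3)->N->(2,3)
  grid max=2 at (3,3)
Step 3: ant0:(0,2)->E->(0,3) | ant1:(2,3)->S->(3,3)
  grid max=3 at (3,3)
Step 4: ant0:(0,3)->S->(1,3) | ant1:(3,3)->N->(2,3)
  grid max=2 at (3,3)
Step 5: ant0:(1,3)->S->(2,3) | ant1:(2,3)->S->(3,3)
  grid max=3 at (3,3)
Step 6: ant0:(2,3)->S->(3,3) | ant1:(3,3)->N->(2,3)
  grid max=4 at (3,3)

(3,3) (2,3)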